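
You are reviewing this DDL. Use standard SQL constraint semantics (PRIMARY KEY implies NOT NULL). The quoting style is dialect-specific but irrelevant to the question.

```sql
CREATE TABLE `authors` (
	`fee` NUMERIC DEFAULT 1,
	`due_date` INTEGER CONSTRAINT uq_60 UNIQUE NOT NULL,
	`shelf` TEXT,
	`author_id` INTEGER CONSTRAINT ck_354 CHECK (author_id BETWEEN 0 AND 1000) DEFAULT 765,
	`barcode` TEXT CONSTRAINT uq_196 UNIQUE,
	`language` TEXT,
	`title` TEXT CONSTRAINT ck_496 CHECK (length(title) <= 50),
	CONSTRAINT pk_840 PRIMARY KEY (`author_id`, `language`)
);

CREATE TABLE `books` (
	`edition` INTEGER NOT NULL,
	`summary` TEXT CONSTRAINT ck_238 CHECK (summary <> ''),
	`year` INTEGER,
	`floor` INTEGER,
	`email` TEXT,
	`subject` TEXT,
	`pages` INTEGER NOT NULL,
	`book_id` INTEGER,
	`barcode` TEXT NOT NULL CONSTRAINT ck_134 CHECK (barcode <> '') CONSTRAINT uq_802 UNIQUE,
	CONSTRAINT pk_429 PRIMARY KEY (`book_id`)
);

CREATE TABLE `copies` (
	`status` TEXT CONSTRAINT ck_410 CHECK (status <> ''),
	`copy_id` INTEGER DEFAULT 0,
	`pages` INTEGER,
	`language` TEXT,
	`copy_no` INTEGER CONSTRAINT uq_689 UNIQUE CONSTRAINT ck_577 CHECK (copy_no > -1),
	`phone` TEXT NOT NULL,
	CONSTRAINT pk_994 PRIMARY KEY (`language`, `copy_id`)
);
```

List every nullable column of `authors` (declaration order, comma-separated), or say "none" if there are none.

fee, shelf, barcode, title

- fee: DEFAULT only fills an omitted column; an explicit NULL is still allowed → nullable.
- due_date: declared NOT NULL → not nullable.
- shelf: no NOT NULL constraint applies → nullable.
- author_id: part of the PRIMARY KEY, which implies NOT NULL → not nullable.
- barcode: UNIQUE does not imply NOT NULL → nullable.
- language: part of the PRIMARY KEY, which implies NOT NULL → not nullable.
- title: CHECK does not forbid NULL (a CHECK constraint passes when its expression is NULL) → nullable.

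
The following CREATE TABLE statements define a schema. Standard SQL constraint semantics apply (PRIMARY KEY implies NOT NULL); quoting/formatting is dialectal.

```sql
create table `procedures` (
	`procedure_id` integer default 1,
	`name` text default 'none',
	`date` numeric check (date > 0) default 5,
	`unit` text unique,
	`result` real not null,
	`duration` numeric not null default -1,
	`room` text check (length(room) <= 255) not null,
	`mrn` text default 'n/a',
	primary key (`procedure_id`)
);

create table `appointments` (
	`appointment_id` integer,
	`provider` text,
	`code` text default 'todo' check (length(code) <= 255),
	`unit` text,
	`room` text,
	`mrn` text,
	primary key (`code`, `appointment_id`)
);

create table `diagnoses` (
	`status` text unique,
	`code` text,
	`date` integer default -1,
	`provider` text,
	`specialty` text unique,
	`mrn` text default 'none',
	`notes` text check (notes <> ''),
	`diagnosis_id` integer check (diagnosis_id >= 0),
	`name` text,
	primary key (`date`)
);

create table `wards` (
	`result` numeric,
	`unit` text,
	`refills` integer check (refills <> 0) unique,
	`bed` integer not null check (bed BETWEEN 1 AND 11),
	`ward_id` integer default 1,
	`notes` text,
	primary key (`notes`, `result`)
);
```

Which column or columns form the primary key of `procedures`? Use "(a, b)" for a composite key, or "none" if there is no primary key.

procedure_id

procedure_id is declared PRIMARY KEY as a table-level PRIMARY KEY clause.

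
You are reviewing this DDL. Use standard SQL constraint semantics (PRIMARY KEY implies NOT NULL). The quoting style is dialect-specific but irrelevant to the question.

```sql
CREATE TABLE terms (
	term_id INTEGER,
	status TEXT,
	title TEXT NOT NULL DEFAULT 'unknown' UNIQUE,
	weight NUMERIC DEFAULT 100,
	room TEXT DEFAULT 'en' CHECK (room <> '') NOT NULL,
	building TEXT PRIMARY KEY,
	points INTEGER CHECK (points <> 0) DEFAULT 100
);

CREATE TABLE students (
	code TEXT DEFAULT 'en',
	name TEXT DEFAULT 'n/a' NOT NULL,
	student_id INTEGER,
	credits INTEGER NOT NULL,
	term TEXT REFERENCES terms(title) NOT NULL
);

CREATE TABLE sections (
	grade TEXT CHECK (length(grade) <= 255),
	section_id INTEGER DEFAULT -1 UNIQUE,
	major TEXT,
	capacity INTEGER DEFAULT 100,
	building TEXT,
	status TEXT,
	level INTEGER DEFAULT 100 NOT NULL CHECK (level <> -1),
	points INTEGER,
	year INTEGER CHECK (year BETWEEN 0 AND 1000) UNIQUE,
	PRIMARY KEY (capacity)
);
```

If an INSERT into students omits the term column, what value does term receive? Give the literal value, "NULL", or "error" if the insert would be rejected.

term has no DEFAULT clause.
Omitting it would insert NULL, but it is declared NOT NULL, so the INSERT fails.

error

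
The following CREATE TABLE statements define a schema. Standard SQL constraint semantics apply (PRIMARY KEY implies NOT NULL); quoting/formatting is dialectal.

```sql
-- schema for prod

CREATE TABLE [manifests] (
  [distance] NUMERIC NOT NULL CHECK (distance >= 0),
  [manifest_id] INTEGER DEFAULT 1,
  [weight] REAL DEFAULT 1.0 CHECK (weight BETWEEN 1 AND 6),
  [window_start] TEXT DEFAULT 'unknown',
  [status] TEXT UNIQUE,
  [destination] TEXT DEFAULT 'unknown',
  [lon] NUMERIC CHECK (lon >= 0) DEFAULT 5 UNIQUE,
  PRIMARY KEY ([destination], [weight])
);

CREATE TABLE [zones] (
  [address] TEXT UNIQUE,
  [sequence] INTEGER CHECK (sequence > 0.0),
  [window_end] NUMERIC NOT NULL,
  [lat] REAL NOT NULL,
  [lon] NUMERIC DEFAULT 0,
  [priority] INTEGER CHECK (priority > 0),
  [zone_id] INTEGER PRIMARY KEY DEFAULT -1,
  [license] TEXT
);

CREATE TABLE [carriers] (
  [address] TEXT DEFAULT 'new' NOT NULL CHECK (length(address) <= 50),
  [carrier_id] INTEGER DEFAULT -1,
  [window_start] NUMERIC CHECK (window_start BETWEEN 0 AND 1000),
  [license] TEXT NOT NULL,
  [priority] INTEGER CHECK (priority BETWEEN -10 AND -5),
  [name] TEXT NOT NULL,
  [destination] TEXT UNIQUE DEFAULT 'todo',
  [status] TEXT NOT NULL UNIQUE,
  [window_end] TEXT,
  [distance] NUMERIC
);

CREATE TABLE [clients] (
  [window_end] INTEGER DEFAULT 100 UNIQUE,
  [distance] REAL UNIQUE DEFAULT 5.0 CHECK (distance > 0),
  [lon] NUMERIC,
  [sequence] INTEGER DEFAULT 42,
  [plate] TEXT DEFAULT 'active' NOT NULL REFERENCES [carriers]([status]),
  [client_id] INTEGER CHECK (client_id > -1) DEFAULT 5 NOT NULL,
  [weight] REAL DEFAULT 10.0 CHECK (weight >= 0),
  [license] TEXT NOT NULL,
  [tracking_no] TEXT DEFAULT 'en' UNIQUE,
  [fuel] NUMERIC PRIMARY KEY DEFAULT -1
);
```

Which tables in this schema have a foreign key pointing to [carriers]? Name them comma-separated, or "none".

- clients.plate references carriers(status).

clients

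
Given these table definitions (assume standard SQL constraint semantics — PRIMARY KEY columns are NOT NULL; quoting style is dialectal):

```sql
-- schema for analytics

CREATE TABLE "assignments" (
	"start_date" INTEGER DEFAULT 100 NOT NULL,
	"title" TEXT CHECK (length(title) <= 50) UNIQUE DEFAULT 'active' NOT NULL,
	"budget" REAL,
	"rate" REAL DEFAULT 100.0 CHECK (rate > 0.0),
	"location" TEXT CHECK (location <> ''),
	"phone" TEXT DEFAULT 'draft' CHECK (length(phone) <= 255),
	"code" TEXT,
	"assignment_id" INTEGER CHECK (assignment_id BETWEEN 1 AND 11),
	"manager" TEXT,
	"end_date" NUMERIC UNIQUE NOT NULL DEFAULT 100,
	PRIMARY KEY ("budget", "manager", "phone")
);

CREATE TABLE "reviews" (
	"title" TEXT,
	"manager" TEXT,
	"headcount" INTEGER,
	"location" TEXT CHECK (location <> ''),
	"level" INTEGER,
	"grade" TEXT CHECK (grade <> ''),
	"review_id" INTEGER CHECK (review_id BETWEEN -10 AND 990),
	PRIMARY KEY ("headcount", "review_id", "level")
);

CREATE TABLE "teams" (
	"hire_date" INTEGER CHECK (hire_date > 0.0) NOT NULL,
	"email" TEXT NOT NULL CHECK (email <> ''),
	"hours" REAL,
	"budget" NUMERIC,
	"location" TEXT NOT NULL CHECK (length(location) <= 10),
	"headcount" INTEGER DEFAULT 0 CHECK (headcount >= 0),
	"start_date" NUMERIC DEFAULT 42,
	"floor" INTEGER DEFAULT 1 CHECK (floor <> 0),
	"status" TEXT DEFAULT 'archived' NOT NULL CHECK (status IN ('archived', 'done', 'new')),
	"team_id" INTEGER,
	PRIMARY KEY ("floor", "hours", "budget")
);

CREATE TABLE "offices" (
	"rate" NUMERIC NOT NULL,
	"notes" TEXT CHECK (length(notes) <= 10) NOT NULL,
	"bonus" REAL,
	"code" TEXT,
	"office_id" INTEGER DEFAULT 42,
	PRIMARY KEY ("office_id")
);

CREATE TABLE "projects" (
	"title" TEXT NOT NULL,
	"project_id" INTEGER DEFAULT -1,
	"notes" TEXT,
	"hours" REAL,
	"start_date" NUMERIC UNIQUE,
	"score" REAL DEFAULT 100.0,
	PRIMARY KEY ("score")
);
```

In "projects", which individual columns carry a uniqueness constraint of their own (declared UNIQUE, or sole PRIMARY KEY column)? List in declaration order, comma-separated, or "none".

- title: no UNIQUE or single-column PK constraint.
- project_id: no UNIQUE or single-column PK constraint.
- notes: no UNIQUE or single-column PK constraint.
- hours: no UNIQUE or single-column PK constraint.
- start_date: declared UNIQUE → unique.
- score: single-column PRIMARY KEY → unique.

start_date, score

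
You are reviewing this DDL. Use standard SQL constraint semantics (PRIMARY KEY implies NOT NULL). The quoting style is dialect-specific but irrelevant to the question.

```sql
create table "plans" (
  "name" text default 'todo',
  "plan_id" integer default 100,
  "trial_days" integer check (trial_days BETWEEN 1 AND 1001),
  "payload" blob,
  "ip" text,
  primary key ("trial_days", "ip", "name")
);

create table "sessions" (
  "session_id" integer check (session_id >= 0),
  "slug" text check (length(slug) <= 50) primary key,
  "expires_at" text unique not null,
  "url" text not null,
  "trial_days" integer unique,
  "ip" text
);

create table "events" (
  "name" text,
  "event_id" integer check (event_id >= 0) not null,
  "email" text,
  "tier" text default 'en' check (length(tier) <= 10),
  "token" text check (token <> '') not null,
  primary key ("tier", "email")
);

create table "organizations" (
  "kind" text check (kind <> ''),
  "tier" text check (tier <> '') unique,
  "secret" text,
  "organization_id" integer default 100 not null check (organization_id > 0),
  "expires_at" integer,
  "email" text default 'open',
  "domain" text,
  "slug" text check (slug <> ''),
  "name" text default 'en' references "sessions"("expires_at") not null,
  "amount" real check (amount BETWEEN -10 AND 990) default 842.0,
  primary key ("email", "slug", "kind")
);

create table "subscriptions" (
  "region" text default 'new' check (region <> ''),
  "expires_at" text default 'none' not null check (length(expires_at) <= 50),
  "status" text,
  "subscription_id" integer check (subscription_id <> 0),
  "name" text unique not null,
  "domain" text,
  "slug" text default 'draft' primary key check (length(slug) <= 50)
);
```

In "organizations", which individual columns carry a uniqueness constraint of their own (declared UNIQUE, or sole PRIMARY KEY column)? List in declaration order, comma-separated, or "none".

tier

- kind: part of a composite PRIMARY KEY — only the tuple is unique, not this column on its own.
- tier: declared UNIQUE → unique.
- secret: no UNIQUE or single-column PK constraint.
- organization_id: no UNIQUE or single-column PK constraint.
- expires_at: no UNIQUE or single-column PK constraint.
- email: part of a composite PRIMARY KEY — only the tuple is unique, not this column on its own.
- domain: no UNIQUE or single-column PK constraint.
- slug: part of a composite PRIMARY KEY — only the tuple is unique, not this column on its own.
- name: no UNIQUE or single-column PK constraint.
- amount: no UNIQUE or single-column PK constraint.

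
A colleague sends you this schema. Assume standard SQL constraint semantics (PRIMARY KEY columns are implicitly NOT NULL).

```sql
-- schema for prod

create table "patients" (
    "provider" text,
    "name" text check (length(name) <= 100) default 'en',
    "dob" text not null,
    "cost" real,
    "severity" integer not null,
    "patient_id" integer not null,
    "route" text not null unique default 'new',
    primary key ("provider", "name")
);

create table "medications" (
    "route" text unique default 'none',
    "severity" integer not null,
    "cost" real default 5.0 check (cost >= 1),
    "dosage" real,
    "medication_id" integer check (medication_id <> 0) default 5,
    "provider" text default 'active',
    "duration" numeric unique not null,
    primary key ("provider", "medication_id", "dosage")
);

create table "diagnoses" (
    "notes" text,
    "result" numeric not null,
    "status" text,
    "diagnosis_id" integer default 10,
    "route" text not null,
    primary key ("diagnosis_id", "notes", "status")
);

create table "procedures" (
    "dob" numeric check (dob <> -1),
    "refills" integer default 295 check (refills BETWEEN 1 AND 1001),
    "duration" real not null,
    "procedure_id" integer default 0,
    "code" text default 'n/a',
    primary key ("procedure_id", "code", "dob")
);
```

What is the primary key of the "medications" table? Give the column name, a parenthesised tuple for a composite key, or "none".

A table-level PRIMARY KEY clause names 3 columns: provider, medication_id, dosage.
This is a composite key — the combination is unique, not each column individually.

(provider, medication_id, dosage)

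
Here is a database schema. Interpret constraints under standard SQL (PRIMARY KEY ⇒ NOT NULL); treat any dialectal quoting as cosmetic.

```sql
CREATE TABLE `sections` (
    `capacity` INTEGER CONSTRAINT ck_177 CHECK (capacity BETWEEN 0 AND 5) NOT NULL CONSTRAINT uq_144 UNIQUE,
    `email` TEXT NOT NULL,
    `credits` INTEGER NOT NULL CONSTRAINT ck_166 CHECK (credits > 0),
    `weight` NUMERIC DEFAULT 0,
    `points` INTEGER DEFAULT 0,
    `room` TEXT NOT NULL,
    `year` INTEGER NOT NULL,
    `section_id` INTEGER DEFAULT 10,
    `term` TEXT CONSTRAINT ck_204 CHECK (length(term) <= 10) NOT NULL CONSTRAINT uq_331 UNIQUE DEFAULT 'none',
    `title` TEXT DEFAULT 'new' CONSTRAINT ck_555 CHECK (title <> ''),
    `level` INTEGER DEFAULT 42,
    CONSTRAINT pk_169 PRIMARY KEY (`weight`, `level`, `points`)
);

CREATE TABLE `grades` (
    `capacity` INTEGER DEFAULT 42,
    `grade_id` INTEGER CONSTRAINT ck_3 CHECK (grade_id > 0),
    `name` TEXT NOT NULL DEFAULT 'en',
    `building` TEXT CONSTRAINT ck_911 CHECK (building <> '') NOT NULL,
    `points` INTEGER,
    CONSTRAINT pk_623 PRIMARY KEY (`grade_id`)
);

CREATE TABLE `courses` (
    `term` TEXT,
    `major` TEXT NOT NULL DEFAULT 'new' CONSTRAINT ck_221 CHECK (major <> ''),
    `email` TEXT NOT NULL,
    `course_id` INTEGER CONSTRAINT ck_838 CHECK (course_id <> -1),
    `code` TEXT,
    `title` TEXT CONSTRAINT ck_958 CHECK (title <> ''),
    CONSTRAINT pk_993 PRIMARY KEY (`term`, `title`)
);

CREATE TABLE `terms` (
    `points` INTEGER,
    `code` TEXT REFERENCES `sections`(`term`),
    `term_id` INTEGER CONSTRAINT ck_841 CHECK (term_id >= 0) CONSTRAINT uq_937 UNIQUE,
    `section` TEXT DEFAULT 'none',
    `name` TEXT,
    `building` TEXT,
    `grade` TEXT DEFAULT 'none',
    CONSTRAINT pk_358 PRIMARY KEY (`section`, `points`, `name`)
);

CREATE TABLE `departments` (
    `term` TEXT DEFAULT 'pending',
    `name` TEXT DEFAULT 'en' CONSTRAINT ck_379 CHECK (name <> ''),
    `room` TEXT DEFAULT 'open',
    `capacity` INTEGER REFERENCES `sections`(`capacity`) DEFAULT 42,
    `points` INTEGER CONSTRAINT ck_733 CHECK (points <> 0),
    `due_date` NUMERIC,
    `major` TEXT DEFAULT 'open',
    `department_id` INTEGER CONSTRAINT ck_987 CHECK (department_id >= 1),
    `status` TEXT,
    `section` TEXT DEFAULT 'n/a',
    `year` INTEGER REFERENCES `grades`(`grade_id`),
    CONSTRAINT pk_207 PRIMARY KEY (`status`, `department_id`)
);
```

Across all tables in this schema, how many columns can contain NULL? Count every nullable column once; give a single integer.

sections: 2 nullable (section_id, title — PK (weight, level, points) and explicit NOT NULL columns excluded).
grades: 2 nullable (capacity, points — PK (grade_id) and explicit NOT NULL columns excluded).
courses: 2 nullable (course_id, code — PK (term, title) and explicit NOT NULL columns excluded).
terms: 4 nullable (code, term_id, building, grade — PK (section, points, name) and explicit NOT NULL columns excluded).
departments: 9 nullable (term, name, room, capacity, points, due_date, major, section, year — PK (status, department_id) and explicit NOT NULL columns excluded).
Total: 2 + 2 + 2 + 4 + 9 = 19.

19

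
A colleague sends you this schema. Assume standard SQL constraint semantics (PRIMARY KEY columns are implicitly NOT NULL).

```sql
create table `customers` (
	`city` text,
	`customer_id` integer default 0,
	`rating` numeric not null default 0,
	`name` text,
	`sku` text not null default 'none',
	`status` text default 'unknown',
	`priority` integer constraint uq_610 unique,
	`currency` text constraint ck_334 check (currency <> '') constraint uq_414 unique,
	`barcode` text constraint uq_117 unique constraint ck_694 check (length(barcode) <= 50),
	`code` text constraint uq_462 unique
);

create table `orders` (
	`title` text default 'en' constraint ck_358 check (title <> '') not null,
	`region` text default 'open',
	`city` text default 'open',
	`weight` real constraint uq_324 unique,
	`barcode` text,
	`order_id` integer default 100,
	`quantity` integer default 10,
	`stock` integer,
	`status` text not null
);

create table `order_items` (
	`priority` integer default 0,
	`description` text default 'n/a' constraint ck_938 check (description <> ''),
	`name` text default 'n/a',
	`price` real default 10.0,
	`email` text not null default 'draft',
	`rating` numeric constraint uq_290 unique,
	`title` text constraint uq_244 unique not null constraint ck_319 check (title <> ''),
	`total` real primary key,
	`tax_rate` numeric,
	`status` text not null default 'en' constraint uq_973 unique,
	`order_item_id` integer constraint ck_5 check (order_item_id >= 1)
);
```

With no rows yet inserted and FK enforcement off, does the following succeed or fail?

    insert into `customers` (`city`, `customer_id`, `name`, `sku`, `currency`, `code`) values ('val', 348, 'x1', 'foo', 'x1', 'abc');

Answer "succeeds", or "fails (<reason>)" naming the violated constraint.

succeeds

NOT NULL columns: rating defaults to 0; sku is supplied.
CHECK constraints: 'x1' satisfies (currency <> '').
No constraint is violated.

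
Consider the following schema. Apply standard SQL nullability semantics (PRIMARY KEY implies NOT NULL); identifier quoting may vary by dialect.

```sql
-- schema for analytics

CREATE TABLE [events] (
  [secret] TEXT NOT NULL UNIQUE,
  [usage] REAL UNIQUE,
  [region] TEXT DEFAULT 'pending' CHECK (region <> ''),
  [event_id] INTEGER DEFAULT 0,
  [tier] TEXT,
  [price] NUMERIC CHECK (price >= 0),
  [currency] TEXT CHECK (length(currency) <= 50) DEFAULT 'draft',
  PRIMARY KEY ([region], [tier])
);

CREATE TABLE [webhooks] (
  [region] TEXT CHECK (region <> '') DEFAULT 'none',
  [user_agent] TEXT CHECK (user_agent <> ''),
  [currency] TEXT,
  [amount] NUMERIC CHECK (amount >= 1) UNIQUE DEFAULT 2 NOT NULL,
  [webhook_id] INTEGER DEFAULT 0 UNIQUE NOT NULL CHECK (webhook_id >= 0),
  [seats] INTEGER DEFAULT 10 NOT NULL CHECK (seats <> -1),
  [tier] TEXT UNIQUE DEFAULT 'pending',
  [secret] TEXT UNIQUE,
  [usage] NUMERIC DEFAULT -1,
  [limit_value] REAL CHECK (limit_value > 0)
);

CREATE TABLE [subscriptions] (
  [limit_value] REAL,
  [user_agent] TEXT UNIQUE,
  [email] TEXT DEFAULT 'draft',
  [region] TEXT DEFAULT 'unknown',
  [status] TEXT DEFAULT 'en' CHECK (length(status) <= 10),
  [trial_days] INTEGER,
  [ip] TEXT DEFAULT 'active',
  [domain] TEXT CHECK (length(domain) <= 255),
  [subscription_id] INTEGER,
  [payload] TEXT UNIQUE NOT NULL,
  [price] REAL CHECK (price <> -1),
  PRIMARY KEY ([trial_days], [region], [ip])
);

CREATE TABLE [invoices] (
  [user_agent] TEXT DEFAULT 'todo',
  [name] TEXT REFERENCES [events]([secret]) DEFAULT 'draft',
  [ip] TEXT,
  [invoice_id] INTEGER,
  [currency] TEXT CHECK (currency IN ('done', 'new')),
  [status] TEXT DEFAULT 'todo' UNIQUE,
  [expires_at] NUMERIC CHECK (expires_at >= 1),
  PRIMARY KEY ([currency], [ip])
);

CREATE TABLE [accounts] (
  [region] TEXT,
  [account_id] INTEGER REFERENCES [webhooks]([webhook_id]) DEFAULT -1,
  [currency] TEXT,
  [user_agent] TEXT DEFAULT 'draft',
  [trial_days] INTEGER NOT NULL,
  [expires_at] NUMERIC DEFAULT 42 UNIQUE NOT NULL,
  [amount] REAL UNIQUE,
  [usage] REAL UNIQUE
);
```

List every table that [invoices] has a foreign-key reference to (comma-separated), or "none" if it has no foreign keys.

events

- name REFERENCES events(secret).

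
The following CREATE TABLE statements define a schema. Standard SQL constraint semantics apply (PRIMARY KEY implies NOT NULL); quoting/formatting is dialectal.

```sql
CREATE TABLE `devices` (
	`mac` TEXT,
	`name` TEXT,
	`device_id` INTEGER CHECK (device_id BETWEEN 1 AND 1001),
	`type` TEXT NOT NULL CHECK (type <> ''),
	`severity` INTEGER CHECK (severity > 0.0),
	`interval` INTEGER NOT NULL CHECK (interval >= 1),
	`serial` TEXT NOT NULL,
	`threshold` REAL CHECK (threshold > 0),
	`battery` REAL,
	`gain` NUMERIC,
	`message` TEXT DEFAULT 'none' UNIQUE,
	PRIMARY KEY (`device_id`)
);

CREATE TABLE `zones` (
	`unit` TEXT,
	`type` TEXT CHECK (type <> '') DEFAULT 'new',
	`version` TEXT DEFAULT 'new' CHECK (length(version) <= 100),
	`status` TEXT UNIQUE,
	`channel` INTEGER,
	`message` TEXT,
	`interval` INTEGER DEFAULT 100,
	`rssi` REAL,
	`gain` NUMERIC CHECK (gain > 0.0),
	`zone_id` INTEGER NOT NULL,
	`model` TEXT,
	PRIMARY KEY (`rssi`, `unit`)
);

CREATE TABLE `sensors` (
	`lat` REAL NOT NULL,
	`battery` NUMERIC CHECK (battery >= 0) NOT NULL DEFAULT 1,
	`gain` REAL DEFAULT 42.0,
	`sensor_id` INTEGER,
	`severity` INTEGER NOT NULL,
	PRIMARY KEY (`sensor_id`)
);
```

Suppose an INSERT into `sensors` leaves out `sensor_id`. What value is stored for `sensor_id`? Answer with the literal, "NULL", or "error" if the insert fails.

sensor_id has no DEFAULT clause.
Omitting it would insert NULL, but it is part of the PRIMARY KEY, so the INSERT fails.

error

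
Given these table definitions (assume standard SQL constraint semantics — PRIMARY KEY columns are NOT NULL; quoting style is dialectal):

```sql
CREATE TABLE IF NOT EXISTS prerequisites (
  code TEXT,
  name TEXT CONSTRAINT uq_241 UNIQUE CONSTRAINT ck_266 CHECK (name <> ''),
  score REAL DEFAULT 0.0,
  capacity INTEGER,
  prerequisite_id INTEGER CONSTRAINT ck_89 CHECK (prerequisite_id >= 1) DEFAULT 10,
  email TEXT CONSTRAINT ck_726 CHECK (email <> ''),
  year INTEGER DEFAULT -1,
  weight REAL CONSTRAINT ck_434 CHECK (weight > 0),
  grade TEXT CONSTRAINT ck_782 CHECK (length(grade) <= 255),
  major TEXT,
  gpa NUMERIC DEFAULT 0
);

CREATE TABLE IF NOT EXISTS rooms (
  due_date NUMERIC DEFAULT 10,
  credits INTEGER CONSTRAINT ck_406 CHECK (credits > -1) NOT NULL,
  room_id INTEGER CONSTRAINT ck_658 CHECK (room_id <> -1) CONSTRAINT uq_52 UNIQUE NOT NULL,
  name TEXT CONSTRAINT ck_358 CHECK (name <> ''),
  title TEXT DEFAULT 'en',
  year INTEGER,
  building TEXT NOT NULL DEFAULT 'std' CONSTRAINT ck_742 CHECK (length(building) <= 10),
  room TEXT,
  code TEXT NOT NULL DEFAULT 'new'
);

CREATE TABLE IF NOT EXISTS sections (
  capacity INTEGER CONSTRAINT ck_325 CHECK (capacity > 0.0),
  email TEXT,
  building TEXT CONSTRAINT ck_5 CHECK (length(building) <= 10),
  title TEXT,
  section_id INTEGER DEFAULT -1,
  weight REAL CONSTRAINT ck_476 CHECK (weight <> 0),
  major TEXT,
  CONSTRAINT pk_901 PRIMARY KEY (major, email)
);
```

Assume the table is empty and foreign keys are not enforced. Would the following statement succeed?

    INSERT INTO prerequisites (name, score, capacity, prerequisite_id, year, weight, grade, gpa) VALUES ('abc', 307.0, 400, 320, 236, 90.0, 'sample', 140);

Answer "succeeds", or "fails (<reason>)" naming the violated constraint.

succeeds

prerequisites has no NOT NULL or PRIMARY KEY columns.
CHECK constraints: 'abc' satisfies (name <> ''); 320 satisfies (prerequisite_id >= 1); 90.0 satisfies (weight > 0); 'sample' satisfies (length(grade) <= 255).
No constraint is violated.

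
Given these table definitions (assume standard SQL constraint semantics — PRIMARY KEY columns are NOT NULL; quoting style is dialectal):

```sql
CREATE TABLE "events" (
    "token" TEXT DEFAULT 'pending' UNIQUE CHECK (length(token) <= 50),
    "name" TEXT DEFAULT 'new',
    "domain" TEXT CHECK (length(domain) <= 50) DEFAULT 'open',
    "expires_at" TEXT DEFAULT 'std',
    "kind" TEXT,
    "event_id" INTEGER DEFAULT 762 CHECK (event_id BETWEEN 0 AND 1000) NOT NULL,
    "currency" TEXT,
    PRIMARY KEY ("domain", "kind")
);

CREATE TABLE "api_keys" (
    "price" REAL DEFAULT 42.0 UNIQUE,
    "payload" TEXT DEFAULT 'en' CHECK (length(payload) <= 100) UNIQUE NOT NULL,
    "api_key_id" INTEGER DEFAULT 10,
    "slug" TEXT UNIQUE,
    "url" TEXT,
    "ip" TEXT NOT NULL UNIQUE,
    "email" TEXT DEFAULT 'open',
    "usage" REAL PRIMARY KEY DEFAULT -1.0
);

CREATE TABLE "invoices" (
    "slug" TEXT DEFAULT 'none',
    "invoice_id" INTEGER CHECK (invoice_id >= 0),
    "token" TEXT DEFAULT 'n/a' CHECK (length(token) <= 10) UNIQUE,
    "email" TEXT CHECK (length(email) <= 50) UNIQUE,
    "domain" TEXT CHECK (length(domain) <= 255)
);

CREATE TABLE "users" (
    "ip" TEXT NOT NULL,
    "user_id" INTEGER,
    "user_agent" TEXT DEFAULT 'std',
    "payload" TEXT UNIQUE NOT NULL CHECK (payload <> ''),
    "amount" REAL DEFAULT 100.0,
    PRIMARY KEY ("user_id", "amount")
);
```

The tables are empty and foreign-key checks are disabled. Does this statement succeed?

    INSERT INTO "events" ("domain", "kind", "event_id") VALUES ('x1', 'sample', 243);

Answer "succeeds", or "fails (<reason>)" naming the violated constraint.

succeeds

NOT NULL columns: domain is supplied; event_id is supplied; kind is supplied.
CHECK constraints: 'x1' satisfies (length(domain) <= 50); 243 satisfies (event_id BETWEEN 0 AND 1000).
No constraint is violated.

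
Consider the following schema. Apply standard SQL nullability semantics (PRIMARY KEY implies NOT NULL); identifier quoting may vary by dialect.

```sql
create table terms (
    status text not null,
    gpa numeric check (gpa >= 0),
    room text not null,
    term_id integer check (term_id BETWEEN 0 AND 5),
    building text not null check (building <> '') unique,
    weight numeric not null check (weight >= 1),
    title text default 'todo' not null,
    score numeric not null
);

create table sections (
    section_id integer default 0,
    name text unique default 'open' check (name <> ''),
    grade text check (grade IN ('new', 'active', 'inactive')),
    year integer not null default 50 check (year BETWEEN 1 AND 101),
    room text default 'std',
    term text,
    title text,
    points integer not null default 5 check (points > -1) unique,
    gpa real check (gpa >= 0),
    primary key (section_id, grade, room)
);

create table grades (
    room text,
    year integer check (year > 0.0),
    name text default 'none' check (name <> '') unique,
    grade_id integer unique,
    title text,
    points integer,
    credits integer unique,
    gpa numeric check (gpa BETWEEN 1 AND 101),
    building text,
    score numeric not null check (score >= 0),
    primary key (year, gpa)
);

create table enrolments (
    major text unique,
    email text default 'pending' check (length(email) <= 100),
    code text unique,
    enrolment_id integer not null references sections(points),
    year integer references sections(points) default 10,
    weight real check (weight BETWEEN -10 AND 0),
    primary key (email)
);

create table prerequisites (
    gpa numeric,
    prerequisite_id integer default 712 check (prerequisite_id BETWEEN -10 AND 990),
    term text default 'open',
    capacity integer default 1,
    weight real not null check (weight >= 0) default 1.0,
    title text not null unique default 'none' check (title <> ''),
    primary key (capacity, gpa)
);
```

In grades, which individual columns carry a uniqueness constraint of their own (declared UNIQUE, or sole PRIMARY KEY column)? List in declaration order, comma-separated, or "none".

name, grade_id, credits

- room: no UNIQUE or single-column PK constraint.
- year: part of a composite PRIMARY KEY — only the tuple is unique, not this column on its own.
- name: declared UNIQUE → unique.
- grade_id: declared UNIQUE → unique.
- title: no UNIQUE or single-column PK constraint.
- points: no UNIQUE or single-column PK constraint.
- credits: declared UNIQUE → unique.
- gpa: part of a composite PRIMARY KEY — only the tuple is unique, not this column on its own.
- building: no UNIQUE or single-column PK constraint.
- score: no UNIQUE or single-column PK constraint.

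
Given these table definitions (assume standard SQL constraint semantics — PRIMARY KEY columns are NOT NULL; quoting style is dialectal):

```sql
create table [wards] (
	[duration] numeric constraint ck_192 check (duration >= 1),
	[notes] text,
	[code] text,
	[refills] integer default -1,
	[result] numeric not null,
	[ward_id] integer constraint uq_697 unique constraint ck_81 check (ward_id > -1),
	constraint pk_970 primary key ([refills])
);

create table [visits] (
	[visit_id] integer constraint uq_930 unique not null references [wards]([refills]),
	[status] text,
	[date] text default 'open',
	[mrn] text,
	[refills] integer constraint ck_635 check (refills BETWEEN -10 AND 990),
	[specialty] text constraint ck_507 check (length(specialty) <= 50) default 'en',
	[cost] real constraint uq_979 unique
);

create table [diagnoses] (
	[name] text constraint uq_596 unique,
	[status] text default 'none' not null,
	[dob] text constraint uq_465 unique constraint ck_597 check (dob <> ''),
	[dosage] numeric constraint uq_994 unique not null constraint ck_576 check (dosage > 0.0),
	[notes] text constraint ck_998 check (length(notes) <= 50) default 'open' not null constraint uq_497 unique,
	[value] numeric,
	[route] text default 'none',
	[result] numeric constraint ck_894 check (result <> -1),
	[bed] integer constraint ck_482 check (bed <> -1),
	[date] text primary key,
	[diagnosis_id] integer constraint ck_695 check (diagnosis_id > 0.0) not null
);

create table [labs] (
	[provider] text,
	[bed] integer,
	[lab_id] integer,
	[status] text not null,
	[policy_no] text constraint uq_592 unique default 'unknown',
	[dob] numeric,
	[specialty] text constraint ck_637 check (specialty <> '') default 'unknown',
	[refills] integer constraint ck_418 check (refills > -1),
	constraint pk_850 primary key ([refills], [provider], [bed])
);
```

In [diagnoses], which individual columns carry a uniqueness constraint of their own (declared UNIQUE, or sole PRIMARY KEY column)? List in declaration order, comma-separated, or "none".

name, dob, dosage, notes, date

- name: declared UNIQUE → unique.
- status: no UNIQUE or single-column PK constraint.
- dob: declared UNIQUE → unique.
- dosage: declared UNIQUE → unique.
- notes: declared UNIQUE → unique.
- value: no UNIQUE or single-column PK constraint.
- route: no UNIQUE or single-column PK constraint.
- result: no UNIQUE or single-column PK constraint.
- bed: no UNIQUE or single-column PK constraint.
- date: single-column PRIMARY KEY → unique.
- diagnosis_id: no UNIQUE or single-column PK constraint.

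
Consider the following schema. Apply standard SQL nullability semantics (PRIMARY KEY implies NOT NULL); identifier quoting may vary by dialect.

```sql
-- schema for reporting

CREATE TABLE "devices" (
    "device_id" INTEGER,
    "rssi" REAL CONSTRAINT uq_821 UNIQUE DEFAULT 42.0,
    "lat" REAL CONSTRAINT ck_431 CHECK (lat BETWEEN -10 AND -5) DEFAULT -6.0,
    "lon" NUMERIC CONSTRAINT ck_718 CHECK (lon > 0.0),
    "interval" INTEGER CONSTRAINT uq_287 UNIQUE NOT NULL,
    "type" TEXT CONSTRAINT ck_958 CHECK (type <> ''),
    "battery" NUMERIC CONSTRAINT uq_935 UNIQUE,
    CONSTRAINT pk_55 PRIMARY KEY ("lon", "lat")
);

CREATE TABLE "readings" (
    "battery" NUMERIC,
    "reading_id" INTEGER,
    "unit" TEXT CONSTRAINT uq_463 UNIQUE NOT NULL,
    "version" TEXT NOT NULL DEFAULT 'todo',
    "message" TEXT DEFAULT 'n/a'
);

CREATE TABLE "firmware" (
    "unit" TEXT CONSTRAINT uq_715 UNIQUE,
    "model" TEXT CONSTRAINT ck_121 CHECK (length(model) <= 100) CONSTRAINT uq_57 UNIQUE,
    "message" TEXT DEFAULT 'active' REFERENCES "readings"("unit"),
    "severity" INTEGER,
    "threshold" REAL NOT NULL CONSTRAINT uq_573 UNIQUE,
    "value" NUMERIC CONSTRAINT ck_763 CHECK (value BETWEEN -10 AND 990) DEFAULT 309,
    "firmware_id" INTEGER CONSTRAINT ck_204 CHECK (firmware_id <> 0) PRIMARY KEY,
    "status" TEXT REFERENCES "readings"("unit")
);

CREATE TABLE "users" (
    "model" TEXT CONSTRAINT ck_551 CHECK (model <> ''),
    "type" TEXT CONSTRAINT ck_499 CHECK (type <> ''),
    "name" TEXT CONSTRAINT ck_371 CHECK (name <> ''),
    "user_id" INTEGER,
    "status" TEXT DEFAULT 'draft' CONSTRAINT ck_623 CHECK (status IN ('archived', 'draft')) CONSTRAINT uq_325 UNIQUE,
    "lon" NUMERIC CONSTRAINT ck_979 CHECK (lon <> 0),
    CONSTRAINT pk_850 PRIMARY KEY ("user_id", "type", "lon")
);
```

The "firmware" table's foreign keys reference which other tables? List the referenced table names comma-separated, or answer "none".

- message REFERENCES readings(unit).
- status REFERENCES readings(unit).

readings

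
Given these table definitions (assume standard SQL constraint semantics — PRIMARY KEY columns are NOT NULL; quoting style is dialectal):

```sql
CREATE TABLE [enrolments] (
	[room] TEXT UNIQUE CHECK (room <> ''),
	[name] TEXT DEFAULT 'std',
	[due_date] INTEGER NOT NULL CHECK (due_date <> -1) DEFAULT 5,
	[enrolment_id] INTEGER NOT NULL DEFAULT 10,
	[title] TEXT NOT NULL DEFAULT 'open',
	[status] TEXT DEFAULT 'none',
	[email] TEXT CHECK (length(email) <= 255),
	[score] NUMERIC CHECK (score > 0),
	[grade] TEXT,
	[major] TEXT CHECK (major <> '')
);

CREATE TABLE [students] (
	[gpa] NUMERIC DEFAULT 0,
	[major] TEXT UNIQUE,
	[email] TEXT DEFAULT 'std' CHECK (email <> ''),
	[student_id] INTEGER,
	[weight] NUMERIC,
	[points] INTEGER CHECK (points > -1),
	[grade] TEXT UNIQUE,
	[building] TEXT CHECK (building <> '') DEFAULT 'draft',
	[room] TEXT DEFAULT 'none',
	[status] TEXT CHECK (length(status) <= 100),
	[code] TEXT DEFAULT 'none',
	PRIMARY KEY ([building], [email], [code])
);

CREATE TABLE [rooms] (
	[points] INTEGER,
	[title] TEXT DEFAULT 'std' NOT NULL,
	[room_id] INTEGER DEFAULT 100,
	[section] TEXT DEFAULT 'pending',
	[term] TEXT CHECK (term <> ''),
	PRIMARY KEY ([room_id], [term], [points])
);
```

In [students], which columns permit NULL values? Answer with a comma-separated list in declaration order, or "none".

- gpa: DEFAULT only fills an omitted column; an explicit NULL is still allowed → nullable.
- major: UNIQUE does not imply NOT NULL → nullable.
- email: part of the PRIMARY KEY, which implies NOT NULL → not nullable.
- student_id: no NOT NULL constraint applies → nullable.
- weight: no NOT NULL constraint applies → nullable.
- points: CHECK does not forbid NULL (a CHECK constraint passes when its expression is NULL) → nullable.
- grade: UNIQUE does not imply NOT NULL → nullable.
- building: part of the PRIMARY KEY, which implies NOT NULL → not nullable.
- room: DEFAULT only fills an omitted column; an explicit NULL is still allowed → nullable.
- status: CHECK does not forbid NULL (a CHECK constraint passes when its expression is NULL) → nullable.
- code: part of the PRIMARY KEY, which implies NOT NULL → not nullable.

gpa, major, student_id, weight, points, grade, room, status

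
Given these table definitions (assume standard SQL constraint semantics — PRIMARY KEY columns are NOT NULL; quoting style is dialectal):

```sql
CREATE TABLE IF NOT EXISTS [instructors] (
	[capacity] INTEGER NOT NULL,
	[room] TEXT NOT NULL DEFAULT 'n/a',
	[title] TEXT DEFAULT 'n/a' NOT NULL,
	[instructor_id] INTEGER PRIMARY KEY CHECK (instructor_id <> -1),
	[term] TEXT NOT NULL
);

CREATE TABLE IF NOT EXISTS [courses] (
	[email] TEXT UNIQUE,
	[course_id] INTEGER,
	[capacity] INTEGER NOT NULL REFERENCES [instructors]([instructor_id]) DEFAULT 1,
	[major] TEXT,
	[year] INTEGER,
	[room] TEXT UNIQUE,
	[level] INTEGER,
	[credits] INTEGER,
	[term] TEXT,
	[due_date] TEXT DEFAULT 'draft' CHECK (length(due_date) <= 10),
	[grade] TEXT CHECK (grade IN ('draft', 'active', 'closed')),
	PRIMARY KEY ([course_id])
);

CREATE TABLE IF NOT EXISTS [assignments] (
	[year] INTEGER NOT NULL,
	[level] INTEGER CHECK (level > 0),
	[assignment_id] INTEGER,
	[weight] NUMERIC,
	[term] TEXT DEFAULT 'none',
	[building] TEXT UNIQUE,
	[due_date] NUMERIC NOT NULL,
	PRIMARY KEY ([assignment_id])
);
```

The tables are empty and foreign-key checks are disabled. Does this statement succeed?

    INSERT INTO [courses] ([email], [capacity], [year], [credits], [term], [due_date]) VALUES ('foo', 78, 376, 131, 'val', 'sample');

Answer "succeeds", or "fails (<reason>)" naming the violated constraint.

fails (NOT NULL on course_id)

course_id is omitted from the column list and has no DEFAULT, so it would receive NULL.
But course_id is part of the PRIMARY KEY (implied NOT NULL).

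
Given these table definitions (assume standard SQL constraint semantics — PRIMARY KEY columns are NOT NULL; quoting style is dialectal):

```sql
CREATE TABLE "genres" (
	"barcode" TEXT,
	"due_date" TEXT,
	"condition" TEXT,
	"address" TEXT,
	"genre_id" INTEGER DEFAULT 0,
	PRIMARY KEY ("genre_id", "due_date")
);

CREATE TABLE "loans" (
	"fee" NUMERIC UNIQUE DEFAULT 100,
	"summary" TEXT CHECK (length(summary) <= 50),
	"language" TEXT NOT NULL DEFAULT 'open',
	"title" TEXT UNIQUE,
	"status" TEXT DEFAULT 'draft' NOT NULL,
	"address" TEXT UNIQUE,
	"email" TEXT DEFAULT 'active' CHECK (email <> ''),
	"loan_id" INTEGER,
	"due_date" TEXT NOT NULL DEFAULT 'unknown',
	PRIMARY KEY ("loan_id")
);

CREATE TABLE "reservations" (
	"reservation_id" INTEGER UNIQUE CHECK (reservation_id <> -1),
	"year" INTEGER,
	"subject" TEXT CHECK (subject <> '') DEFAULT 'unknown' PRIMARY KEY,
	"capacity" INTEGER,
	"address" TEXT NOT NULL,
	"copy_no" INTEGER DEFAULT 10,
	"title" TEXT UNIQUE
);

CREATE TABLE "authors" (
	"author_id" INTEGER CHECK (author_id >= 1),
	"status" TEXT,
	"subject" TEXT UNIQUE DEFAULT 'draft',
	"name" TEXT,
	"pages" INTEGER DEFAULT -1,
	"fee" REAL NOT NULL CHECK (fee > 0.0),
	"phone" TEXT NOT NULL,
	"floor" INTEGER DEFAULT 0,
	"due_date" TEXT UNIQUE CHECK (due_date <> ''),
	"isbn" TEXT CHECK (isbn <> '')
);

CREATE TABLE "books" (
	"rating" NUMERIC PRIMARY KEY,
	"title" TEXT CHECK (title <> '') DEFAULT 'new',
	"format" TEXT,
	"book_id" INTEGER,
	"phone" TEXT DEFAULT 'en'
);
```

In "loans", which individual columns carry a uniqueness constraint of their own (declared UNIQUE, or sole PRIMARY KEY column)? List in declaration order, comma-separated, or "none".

fee, title, address, loan_id

- fee: declared UNIQUE → unique.
- summary: no UNIQUE or single-column PK constraint.
- language: no UNIQUE or single-column PK constraint.
- title: declared UNIQUE → unique.
- status: no UNIQUE or single-column PK constraint.
- address: declared UNIQUE → unique.
- email: no UNIQUE or single-column PK constraint.
- loan_id: single-column PRIMARY KEY → unique.
- due_date: no UNIQUE or single-column PK constraint.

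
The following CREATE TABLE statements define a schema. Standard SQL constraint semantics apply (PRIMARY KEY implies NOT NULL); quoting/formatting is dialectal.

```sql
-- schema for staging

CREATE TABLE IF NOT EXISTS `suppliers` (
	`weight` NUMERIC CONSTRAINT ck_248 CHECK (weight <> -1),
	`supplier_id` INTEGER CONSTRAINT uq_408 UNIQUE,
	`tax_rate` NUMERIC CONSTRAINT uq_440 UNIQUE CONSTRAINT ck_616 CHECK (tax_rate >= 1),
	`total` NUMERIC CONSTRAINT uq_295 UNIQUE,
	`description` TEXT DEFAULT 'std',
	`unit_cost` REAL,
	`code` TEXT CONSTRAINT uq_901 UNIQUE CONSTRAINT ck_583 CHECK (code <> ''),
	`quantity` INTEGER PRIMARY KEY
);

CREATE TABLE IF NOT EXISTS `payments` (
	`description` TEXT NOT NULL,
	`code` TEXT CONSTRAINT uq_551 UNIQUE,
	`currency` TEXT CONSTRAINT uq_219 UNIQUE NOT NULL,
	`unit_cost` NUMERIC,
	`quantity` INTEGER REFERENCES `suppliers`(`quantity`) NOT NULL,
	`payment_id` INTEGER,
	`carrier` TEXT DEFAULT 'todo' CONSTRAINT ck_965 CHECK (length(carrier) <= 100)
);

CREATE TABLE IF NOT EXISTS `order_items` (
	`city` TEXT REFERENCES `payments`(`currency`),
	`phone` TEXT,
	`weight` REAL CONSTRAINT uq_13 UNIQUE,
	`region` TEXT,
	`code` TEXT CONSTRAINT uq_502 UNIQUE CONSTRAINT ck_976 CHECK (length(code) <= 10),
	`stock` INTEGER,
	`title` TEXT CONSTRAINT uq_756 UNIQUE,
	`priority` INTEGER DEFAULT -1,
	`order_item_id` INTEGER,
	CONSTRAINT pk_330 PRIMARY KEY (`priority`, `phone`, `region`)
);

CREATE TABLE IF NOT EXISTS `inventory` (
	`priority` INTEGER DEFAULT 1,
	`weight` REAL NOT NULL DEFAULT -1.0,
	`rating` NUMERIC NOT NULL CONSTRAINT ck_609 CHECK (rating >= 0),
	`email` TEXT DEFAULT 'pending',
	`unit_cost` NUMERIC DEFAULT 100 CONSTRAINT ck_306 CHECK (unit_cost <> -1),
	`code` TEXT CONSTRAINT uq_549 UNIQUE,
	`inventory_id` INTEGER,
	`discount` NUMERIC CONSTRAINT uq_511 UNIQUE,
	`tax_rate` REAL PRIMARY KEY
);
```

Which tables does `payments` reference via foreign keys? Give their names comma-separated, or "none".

suppliers

- quantity REFERENCES suppliers(quantity).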